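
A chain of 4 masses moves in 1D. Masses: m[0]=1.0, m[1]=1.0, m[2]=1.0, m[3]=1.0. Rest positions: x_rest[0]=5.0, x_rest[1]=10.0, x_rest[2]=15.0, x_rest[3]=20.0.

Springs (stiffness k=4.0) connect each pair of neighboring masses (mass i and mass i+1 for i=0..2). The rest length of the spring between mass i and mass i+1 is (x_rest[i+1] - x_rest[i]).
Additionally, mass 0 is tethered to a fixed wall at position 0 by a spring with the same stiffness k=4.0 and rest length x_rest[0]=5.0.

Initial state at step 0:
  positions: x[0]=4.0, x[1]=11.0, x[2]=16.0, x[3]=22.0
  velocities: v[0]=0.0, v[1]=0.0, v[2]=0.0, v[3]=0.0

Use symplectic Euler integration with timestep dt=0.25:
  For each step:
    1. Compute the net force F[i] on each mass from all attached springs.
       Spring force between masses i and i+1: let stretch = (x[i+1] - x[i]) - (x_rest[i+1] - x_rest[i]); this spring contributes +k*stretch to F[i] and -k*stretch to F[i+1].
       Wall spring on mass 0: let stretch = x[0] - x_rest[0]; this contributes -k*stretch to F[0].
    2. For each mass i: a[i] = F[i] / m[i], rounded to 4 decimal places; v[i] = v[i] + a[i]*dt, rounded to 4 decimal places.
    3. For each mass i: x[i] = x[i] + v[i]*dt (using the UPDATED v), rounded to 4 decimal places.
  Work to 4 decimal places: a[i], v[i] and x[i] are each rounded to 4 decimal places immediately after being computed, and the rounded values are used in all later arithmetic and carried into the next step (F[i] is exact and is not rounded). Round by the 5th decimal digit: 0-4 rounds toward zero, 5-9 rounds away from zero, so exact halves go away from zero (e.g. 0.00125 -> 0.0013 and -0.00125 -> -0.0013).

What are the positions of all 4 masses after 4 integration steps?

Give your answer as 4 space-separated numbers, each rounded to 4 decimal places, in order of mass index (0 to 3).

Step 0: x=[4.0000 11.0000 16.0000 22.0000] v=[0.0000 0.0000 0.0000 0.0000]
Step 1: x=[4.7500 10.5000 16.2500 21.7500] v=[3.0000 -2.0000 1.0000 -1.0000]
Step 2: x=[5.7500 10.0000 16.4375 21.3750] v=[4.0000 -2.0000 0.7500 -1.5000]
Step 3: x=[6.3750 10.0469 16.2500 21.0156] v=[2.5000 0.1875 -0.7500 -1.4375]
Step 4: x=[6.3242 10.7266 15.7031 20.7148] v=[-0.2031 2.7187 -2.1875 -1.2031]

Answer: 6.3242 10.7266 15.7031 20.7148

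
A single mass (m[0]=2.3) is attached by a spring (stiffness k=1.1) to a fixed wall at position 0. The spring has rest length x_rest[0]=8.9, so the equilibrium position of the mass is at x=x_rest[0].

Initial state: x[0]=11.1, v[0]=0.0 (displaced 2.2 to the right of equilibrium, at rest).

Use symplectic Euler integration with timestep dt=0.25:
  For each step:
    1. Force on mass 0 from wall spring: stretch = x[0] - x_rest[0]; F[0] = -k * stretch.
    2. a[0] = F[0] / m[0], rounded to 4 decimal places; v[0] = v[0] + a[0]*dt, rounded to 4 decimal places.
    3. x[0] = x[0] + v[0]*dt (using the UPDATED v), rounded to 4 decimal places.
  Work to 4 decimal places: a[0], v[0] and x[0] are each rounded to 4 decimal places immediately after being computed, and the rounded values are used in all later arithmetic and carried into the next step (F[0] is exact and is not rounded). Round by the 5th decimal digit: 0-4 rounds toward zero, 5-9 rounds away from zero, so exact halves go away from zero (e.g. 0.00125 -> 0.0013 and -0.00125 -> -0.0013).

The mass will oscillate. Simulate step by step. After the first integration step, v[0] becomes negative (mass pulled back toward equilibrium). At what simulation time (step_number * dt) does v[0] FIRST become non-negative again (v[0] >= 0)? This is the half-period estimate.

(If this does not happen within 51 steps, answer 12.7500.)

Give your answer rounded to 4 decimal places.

Step 0: x=[11.1000] v=[0.0000]
Step 1: x=[11.0342] v=[-0.2631]
Step 2: x=[10.9046] v=[-0.5183]
Step 3: x=[10.7151] v=[-0.7580]
Step 4: x=[10.4714] v=[-0.9750]
Step 5: x=[10.1807] v=[-1.1629]
Step 6: x=[9.8517] v=[-1.3160]
Step 7: x=[9.4943] v=[-1.4298]
Step 8: x=[9.1191] v=[-1.5009]
Step 9: x=[8.7373] v=[-1.5271]
Step 10: x=[8.3604] v=[-1.5077]
Step 11: x=[7.9996] v=[-1.4432]
Step 12: x=[7.6657] v=[-1.3356]
Step 13: x=[7.3687] v=[-1.1880]
Step 14: x=[7.1175] v=[-1.0049]
Step 15: x=[6.9196] v=[-0.7918]
Step 16: x=[6.7809] v=[-0.5550]
Step 17: x=[6.7055] v=[-0.3016]
Step 18: x=[6.6957] v=[-0.0392]
Step 19: x=[6.7518] v=[0.2244]
First v>=0 after going negative at step 19, time=4.7500

Answer: 4.7500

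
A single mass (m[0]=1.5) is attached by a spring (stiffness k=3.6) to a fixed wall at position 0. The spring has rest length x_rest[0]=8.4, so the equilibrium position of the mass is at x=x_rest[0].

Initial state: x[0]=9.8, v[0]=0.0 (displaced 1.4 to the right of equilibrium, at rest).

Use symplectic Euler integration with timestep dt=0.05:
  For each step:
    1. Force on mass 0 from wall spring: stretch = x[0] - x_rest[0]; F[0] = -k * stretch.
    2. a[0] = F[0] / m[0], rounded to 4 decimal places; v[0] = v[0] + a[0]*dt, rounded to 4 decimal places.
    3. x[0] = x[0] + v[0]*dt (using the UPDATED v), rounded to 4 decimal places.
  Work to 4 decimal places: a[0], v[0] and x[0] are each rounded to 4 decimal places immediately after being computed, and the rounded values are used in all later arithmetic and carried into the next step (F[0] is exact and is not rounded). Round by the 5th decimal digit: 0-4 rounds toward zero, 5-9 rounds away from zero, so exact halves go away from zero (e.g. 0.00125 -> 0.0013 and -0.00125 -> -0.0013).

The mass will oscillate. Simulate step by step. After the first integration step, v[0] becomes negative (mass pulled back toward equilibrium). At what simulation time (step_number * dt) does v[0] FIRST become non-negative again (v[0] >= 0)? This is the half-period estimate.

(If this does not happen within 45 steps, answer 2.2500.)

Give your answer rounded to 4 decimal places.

Step 0: x=[9.8000] v=[0.0000]
Step 1: x=[9.7916] v=[-0.1680]
Step 2: x=[9.7749] v=[-0.3350]
Step 3: x=[9.7499] v=[-0.5000]
Step 4: x=[9.7168] v=[-0.6620]
Step 5: x=[9.6758] v=[-0.8200]
Step 6: x=[9.6271] v=[-0.9731]
Step 7: x=[9.5711] v=[-1.1204]
Step 8: x=[9.5081] v=[-1.2609]
Step 9: x=[9.4384] v=[-1.3939]
Step 10: x=[9.3625] v=[-1.5185]
Step 11: x=[9.2808] v=[-1.6340]
Step 12: x=[9.1938] v=[-1.7397]
Step 13: x=[9.1021] v=[-1.8350]
Step 14: x=[9.0061] v=[-1.9193]
Step 15: x=[8.9065] v=[-1.9920]
Step 16: x=[8.8039] v=[-2.0528]
Step 17: x=[8.6988] v=[-2.1013]
Step 18: x=[8.5919] v=[-2.1372]
Step 19: x=[8.4839] v=[-2.1602]
Step 20: x=[8.3754] v=[-2.1703]
Step 21: x=[8.2670] v=[-2.1674]
Step 22: x=[8.1594] v=[-2.1514]
Step 23: x=[8.0533] v=[-2.1225]
Step 24: x=[7.9493] v=[-2.0809]
Step 25: x=[7.8480] v=[-2.0268]
Step 26: x=[7.7500] v=[-1.9606]
Step 27: x=[7.6559] v=[-1.8826]
Step 28: x=[7.5662] v=[-1.7933]
Step 29: x=[7.4815] v=[-1.6932]
Step 30: x=[7.4024] v=[-1.5830]
Step 31: x=[7.3292] v=[-1.4633]
Step 32: x=[7.2625] v=[-1.3348]
Step 33: x=[7.2026] v=[-1.1983]
Step 34: x=[7.1499] v=[-1.0546]
Step 35: x=[7.1047] v=[-0.9046]
Step 36: x=[7.0672] v=[-0.7492]
Step 37: x=[7.0377] v=[-0.5893]
Step 38: x=[7.0164] v=[-0.4258]
Step 39: x=[7.0034] v=[-0.2598]
Step 40: x=[6.9988] v=[-0.0922]
Step 41: x=[7.0026] v=[0.0759]
First v>=0 after going negative at step 41, time=2.0500

Answer: 2.0500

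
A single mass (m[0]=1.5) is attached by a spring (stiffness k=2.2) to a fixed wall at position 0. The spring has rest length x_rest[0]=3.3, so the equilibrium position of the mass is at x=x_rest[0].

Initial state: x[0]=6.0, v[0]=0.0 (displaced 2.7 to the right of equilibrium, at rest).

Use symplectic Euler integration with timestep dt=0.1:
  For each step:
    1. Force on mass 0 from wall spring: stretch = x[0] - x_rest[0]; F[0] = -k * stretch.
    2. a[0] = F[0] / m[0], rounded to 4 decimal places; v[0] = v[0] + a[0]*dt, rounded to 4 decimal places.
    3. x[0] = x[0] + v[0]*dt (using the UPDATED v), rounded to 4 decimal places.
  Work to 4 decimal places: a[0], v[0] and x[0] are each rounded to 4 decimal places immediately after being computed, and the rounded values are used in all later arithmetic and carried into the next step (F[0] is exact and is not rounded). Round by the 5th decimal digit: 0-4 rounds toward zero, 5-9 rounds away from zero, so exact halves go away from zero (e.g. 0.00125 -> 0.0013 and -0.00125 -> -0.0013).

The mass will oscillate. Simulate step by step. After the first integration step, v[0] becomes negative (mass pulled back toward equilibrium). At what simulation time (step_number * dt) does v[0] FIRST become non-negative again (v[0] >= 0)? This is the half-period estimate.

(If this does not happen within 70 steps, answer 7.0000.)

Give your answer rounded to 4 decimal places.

Answer: 2.6000

Derivation:
Step 0: x=[6.0000] v=[0.0000]
Step 1: x=[5.9604] v=[-0.3960]
Step 2: x=[5.8818] v=[-0.7862]
Step 3: x=[5.7653] v=[-1.1649]
Step 4: x=[5.6127] v=[-1.5265]
Step 5: x=[5.4261] v=[-1.8657]
Step 6: x=[5.2084] v=[-2.1775]
Step 7: x=[4.9627] v=[-2.4574]
Step 8: x=[4.6926] v=[-2.7013]
Step 9: x=[4.4020] v=[-2.9056]
Step 10: x=[4.0953] v=[-3.0672]
Step 11: x=[3.7769] v=[-3.1838]
Step 12: x=[3.4515] v=[-3.2538]
Step 13: x=[3.1239] v=[-3.2760]
Step 14: x=[2.7989] v=[-3.2502]
Step 15: x=[2.4812] v=[-3.1767]
Step 16: x=[2.1755] v=[-3.0566]
Step 17: x=[1.8863] v=[-2.8917]
Step 18: x=[1.6179] v=[-2.6844]
Step 19: x=[1.3741] v=[-2.4377]
Step 20: x=[1.1586] v=[-2.1552]
Step 21: x=[0.9745] v=[-1.8411]
Step 22: x=[0.8245] v=[-1.5000]
Step 23: x=[0.7108] v=[-1.1369]
Step 24: x=[0.6351] v=[-0.7572]
Step 25: x=[0.5985] v=[-0.3664]
Step 26: x=[0.6015] v=[0.0298]
First v>=0 after going negative at step 26, time=2.6000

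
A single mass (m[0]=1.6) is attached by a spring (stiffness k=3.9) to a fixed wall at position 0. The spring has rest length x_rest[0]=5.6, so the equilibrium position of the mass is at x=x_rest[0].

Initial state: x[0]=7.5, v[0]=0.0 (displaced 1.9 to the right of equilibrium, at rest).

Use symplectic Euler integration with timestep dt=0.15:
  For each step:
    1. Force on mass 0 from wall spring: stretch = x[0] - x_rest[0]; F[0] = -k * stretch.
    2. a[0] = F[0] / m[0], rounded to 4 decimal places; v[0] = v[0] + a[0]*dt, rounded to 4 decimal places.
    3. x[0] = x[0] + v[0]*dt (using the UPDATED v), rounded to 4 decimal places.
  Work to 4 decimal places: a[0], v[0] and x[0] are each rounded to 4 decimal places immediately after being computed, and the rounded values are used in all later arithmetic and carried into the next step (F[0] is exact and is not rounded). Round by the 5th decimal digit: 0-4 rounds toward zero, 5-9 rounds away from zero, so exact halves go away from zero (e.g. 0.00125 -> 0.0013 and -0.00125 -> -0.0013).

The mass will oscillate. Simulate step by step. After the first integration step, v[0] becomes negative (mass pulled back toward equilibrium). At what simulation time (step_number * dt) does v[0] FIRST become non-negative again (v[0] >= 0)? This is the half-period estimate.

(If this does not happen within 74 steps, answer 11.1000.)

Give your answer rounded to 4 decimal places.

Answer: 2.1000

Derivation:
Step 0: x=[7.5000] v=[0.0000]
Step 1: x=[7.3958] v=[-0.6947]
Step 2: x=[7.1931] v=[-1.3513]
Step 3: x=[6.9030] v=[-1.9338]
Step 4: x=[6.5415] v=[-2.4102]
Step 5: x=[6.1283] v=[-2.7544]
Step 6: x=[5.6862] v=[-2.9476]
Step 7: x=[5.2393] v=[-2.9791]
Step 8: x=[4.8122] v=[-2.8472]
Step 9: x=[4.4283] v=[-2.5592]
Step 10: x=[4.1087] v=[-2.1308]
Step 11: x=[3.8709] v=[-1.5856]
Step 12: x=[3.7279] v=[-0.9534]
Step 13: x=[3.6876] v=[-0.2689]
Step 14: x=[3.7521] v=[0.4303]
First v>=0 after going negative at step 14, time=2.1000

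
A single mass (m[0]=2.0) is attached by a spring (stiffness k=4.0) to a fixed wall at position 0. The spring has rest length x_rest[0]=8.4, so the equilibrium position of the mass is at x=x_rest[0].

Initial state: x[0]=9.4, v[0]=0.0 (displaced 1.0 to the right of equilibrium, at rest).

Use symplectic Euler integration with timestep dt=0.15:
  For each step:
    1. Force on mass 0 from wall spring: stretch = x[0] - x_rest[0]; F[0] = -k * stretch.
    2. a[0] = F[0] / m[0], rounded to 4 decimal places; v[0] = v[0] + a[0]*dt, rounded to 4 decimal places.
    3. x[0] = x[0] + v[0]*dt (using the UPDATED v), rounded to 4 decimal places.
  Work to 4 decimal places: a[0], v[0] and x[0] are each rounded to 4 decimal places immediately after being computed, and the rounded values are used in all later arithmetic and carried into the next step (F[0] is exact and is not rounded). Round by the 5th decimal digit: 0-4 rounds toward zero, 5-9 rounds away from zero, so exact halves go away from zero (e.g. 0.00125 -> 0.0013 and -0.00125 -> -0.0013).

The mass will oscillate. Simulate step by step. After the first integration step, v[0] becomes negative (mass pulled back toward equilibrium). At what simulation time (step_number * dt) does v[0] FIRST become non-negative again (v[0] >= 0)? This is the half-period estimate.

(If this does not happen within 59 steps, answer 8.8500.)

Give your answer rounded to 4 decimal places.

Step 0: x=[9.4000] v=[0.0000]
Step 1: x=[9.3550] v=[-0.3000]
Step 2: x=[9.2670] v=[-0.5865]
Step 3: x=[9.1400] v=[-0.8466]
Step 4: x=[8.9797] v=[-1.0686]
Step 5: x=[8.7933] v=[-1.2425]
Step 6: x=[8.5892] v=[-1.3605]
Step 7: x=[8.3766] v=[-1.4173]
Step 8: x=[8.1651] v=[-1.4103]
Step 9: x=[7.9641] v=[-1.3398]
Step 10: x=[7.7828] v=[-1.2090]
Step 11: x=[7.6292] v=[-1.0238]
Step 12: x=[7.5103] v=[-0.7926]
Step 13: x=[7.4314] v=[-0.5257]
Step 14: x=[7.3961] v=[-0.2351]
Step 15: x=[7.4060] v=[0.0661]
First v>=0 after going negative at step 15, time=2.2500

Answer: 2.2500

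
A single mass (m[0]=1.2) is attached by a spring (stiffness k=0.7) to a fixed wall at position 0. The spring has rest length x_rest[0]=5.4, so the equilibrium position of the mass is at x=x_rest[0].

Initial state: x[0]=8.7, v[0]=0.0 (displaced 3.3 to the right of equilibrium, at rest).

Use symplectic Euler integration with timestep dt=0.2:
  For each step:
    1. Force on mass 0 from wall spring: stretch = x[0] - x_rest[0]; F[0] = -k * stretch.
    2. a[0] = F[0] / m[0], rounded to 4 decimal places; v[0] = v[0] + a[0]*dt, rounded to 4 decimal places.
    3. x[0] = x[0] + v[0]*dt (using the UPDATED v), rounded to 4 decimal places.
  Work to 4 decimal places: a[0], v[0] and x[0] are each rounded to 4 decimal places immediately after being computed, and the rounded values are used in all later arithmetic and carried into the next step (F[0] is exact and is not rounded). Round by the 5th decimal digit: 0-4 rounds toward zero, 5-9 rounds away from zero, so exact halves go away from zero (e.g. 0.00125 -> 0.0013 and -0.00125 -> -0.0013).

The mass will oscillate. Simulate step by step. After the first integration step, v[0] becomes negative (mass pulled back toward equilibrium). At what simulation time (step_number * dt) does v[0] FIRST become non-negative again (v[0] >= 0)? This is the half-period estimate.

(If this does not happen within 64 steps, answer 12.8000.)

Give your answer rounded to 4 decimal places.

Answer: 4.2000

Derivation:
Step 0: x=[8.7000] v=[0.0000]
Step 1: x=[8.6230] v=[-0.3850]
Step 2: x=[8.4708] v=[-0.7610]
Step 3: x=[8.2469] v=[-1.1193]
Step 4: x=[7.9566] v=[-1.4514]
Step 5: x=[7.6067] v=[-1.7497]
Step 6: x=[7.2053] v=[-2.0071]
Step 7: x=[6.7618] v=[-2.2177]
Step 8: x=[6.2865] v=[-2.3766]
Step 9: x=[5.7905] v=[-2.4800]
Step 10: x=[5.2854] v=[-2.5256]
Step 11: x=[4.7830] v=[-2.5122]
Step 12: x=[4.2950] v=[-2.4402]
Step 13: x=[3.8327] v=[-2.3113]
Step 14: x=[3.4070] v=[-2.1284]
Step 15: x=[3.0278] v=[-1.8959]
Step 16: x=[2.7040] v=[-1.6191]
Step 17: x=[2.4431] v=[-1.3046]
Step 18: x=[2.2512] v=[-0.9596]
Step 19: x=[2.1328] v=[-0.5922]
Step 20: x=[2.0906] v=[-0.2110]
Step 21: x=[2.1256] v=[0.1751]
First v>=0 after going negative at step 21, time=4.2000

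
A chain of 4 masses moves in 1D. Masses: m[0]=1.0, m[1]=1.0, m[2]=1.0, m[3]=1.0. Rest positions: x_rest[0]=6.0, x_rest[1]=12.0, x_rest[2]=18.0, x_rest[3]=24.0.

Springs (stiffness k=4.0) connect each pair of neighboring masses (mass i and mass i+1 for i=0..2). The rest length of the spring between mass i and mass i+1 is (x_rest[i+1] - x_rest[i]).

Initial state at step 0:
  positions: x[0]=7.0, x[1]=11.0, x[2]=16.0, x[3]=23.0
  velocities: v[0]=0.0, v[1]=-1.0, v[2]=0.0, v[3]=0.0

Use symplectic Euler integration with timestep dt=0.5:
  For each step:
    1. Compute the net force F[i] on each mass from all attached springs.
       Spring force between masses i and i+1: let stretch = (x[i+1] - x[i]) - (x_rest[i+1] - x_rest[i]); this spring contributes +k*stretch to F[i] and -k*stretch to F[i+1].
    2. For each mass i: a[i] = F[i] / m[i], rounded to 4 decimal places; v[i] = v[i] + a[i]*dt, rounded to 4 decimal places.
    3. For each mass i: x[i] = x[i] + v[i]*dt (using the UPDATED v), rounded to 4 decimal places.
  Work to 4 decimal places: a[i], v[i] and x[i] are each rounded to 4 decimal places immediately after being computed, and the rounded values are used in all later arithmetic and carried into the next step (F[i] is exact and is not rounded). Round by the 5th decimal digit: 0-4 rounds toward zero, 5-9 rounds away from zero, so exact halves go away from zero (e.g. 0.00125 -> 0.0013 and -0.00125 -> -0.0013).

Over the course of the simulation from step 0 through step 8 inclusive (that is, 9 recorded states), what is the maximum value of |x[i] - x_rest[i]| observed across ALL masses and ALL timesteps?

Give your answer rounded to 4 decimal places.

Answer: 3.0000

Derivation:
Step 0: x=[7.0000 11.0000 16.0000 23.0000] v=[0.0000 -1.0000 0.0000 0.0000]
Step 1: x=[5.0000 11.5000 18.0000 22.0000] v=[-4.0000 1.0000 4.0000 -2.0000]
Step 2: x=[3.5000 12.0000 17.5000 23.0000] v=[-3.0000 1.0000 -1.0000 2.0000]
Step 3: x=[4.5000 9.5000 17.0000 24.5000] v=[2.0000 -5.0000 -1.0000 3.0000]
Step 4: x=[4.5000 9.5000 16.5000 24.5000] v=[0.0000 0.0000 -1.0000 0.0000]
Step 5: x=[3.5000 11.5000 17.0000 22.5000] v=[-2.0000 4.0000 1.0000 -4.0000]
Step 6: x=[4.5000 11.0000 17.5000 21.0000] v=[2.0000 -1.0000 1.0000 -3.0000]
Step 7: x=[6.0000 10.5000 15.0000 22.0000] v=[3.0000 -1.0000 -5.0000 2.0000]
Step 8: x=[6.0000 10.0000 15.0000 22.0000] v=[0.0000 -1.0000 0.0000 0.0000]
Max displacement = 3.0000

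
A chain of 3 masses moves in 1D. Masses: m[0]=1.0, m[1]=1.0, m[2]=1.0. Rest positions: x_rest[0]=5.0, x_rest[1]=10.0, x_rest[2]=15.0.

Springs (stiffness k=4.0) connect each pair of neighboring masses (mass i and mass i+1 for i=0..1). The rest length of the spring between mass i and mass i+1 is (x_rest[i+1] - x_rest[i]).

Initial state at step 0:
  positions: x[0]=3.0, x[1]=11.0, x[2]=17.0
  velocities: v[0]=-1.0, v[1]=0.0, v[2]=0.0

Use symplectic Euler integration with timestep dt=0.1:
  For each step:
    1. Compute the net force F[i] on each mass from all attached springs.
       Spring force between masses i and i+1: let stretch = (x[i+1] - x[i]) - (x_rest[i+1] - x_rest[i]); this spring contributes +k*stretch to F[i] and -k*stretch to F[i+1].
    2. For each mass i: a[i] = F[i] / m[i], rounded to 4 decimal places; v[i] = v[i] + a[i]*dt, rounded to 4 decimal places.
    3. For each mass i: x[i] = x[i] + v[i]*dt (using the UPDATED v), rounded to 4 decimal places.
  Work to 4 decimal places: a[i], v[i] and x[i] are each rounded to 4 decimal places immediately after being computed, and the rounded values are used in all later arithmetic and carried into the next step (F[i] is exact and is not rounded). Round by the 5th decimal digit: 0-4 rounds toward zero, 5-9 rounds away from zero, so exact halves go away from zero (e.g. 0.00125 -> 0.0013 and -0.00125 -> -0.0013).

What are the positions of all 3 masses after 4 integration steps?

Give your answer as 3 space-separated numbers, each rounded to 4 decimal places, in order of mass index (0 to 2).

Answer: 3.7230 10.2989 16.5782

Derivation:
Step 0: x=[3.0000 11.0000 17.0000] v=[-1.0000 0.0000 0.0000]
Step 1: x=[3.0200 10.9200 16.9600] v=[0.2000 -0.8000 -0.4000]
Step 2: x=[3.1560 10.7656 16.8784] v=[1.3600 -1.5440 -0.8160]
Step 3: x=[3.3964 10.5513 16.7523] v=[2.4038 -2.1427 -1.2611]
Step 4: x=[3.7230 10.2989 16.5782] v=[3.2658 -2.5243 -1.7415]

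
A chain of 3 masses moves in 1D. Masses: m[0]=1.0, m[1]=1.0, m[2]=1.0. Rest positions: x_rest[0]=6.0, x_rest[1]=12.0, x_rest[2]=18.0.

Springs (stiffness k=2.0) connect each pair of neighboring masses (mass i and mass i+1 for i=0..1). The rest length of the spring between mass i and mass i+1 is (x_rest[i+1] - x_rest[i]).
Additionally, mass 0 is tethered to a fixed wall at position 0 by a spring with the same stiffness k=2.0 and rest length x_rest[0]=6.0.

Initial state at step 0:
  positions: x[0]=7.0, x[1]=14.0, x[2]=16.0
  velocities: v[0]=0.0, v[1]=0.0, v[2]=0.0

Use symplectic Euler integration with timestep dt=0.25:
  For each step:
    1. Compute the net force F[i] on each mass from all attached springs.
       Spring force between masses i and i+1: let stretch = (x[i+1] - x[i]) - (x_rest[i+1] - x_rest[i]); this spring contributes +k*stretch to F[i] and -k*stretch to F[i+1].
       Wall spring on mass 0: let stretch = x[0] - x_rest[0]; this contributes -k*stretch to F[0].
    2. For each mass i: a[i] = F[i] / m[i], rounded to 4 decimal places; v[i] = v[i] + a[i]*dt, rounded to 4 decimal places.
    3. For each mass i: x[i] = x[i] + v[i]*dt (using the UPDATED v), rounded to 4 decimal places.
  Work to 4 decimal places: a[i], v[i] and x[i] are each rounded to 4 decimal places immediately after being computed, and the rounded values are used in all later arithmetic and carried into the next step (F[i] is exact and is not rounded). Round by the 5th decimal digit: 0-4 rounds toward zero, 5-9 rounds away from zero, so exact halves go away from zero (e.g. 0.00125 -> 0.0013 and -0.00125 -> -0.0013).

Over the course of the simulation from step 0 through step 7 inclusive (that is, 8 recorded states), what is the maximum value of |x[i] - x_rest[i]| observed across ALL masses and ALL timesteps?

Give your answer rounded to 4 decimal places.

Answer: 2.0490

Derivation:
Step 0: x=[7.0000 14.0000 16.0000] v=[0.0000 0.0000 0.0000]
Step 1: x=[7.0000 13.3750 16.5000] v=[0.0000 -2.5000 2.0000]
Step 2: x=[6.9219 12.3438 17.3594] v=[-0.3125 -4.1250 3.4375]
Step 3: x=[6.6563 11.2618 18.3418] v=[-1.0625 -4.3282 3.9297]
Step 4: x=[6.1343 10.4891 19.1892] v=[-2.0879 -3.0910 3.3897]
Step 5: x=[5.3899 10.2595 19.6991] v=[-2.9777 -0.9184 2.0397]
Step 6: x=[4.5804 10.6012 19.7791] v=[-3.2379 1.3666 0.3199]
Step 7: x=[3.9510 11.3375 19.4618] v=[-2.5177 2.9452 -1.2691]
Max displacement = 2.0490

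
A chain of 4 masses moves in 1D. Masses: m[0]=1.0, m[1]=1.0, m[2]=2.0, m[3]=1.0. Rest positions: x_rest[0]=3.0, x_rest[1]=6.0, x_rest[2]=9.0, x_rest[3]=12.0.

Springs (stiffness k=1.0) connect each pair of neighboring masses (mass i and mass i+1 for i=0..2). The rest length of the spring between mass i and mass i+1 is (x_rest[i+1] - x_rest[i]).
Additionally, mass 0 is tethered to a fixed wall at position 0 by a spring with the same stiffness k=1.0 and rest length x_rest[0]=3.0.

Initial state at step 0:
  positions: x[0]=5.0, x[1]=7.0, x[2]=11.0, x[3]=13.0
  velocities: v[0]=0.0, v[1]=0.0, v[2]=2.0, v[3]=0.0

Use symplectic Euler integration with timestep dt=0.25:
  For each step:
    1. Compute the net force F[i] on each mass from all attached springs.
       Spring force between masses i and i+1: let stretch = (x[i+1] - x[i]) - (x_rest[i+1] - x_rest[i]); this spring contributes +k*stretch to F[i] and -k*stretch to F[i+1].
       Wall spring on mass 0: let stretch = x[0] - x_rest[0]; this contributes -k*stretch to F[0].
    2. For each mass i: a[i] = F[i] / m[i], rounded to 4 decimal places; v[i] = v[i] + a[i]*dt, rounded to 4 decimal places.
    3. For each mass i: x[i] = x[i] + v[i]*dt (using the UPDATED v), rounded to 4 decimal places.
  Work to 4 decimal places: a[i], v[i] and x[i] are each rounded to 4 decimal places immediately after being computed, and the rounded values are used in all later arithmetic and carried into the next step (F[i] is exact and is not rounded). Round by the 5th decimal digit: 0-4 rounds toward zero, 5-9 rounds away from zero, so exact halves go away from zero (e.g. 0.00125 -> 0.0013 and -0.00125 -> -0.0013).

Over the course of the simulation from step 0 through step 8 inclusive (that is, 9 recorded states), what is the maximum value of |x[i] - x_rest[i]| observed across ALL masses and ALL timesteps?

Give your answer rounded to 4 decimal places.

Step 0: x=[5.0000 7.0000 11.0000 13.0000] v=[0.0000 0.0000 2.0000 0.0000]
Step 1: x=[4.8125 7.1250 11.4375 13.0625] v=[-0.7500 0.5000 1.7500 0.2500]
Step 2: x=[4.4688 7.3750 11.7910 13.2110] v=[-1.3750 1.0000 1.4141 0.5938]
Step 3: x=[4.0274 7.7194 12.0509 13.4582] v=[-1.7657 1.3775 1.0396 0.9888]
Step 4: x=[3.5650 8.1038 12.2194 13.8050] v=[-1.8496 1.5374 0.6741 1.3870]
Step 5: x=[3.1635 8.4617 12.3089 14.2402] v=[-1.6062 1.4316 0.3579 1.7406]
Step 6: x=[2.8954 8.7289 12.3385 14.7422] v=[-1.0725 1.0689 0.1184 2.0078]
Step 7: x=[2.8109 8.8571 12.3304 15.2814] v=[-0.3380 0.5129 -0.0324 2.1569]
Step 8: x=[2.9286 8.8245 12.3060 15.8237] v=[0.4708 -0.1303 -0.0977 2.1692]
Max displacement = 3.8237

Answer: 3.8237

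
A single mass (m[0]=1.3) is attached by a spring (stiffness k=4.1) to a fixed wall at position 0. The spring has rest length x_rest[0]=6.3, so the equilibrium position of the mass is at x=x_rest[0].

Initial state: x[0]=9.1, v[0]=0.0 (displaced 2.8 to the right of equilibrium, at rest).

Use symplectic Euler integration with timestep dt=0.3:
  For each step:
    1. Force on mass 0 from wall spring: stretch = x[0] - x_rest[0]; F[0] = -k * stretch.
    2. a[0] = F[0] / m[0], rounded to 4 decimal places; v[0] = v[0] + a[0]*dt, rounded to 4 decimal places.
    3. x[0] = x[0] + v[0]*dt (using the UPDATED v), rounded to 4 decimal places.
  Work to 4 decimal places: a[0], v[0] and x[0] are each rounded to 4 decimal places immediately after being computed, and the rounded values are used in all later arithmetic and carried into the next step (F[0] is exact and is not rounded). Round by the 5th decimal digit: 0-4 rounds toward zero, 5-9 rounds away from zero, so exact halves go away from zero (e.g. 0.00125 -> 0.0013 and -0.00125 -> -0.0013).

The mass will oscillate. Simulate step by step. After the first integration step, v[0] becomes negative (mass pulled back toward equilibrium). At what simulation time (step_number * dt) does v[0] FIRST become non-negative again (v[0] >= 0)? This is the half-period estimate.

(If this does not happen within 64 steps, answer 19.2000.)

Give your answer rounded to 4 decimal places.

Step 0: x=[9.1000] v=[0.0000]
Step 1: x=[8.3052] v=[-2.6492]
Step 2: x=[6.9413] v=[-4.5464]
Step 3: x=[5.3953] v=[-5.1532]
Step 4: x=[4.1061] v=[-4.2972]
Step 5: x=[3.4397] v=[-2.2214]
Step 6: x=[3.5852] v=[0.4849]
First v>=0 after going negative at step 6, time=1.8000

Answer: 1.8000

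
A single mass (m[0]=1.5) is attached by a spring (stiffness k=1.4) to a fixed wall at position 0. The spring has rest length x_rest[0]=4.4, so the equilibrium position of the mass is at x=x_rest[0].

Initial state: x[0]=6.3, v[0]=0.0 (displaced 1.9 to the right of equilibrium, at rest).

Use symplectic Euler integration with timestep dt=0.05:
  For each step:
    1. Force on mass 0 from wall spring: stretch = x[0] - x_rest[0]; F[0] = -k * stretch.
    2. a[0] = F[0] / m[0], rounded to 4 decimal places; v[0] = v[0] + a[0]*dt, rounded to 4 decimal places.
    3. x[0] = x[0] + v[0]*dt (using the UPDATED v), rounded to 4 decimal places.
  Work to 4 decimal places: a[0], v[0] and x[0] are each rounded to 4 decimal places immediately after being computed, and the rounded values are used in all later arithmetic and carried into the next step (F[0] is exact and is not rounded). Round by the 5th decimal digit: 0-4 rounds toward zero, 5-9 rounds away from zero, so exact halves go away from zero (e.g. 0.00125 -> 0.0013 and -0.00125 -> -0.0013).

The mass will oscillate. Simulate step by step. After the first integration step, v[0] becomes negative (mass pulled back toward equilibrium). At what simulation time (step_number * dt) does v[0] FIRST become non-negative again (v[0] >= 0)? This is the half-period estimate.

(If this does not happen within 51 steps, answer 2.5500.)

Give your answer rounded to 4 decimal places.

Answer: 2.5500

Derivation:
Step 0: x=[6.3000] v=[0.0000]
Step 1: x=[6.2956] v=[-0.0887]
Step 2: x=[6.2867] v=[-0.1772]
Step 3: x=[6.2734] v=[-0.2652]
Step 4: x=[6.2558] v=[-0.3526]
Step 5: x=[6.2338] v=[-0.4392]
Step 6: x=[6.2076] v=[-0.5248]
Step 7: x=[6.1771] v=[-0.6092]
Step 8: x=[6.1425] v=[-0.6921]
Step 9: x=[6.1038] v=[-0.7734]
Step 10: x=[6.0612] v=[-0.8529]
Step 11: x=[6.0147] v=[-0.9304]
Step 12: x=[5.9644] v=[-1.0058]
Step 13: x=[5.9105] v=[-1.0788]
Step 14: x=[5.8530] v=[-1.1493]
Step 15: x=[5.7921] v=[-1.2171]
Step 16: x=[5.7280] v=[-1.2821]
Step 17: x=[5.6608] v=[-1.3441]
Step 18: x=[5.5907] v=[-1.4029]
Step 19: x=[5.5178] v=[-1.4585]
Step 20: x=[5.4423] v=[-1.5107]
Step 21: x=[5.3643] v=[-1.5593]
Step 22: x=[5.2841] v=[-1.6043]
Step 23: x=[5.2018] v=[-1.6456]
Step 24: x=[5.1177] v=[-1.6830]
Step 25: x=[5.0319] v=[-1.7165]
Step 26: x=[4.9446] v=[-1.7460]
Step 27: x=[4.8560] v=[-1.7714]
Step 28: x=[4.7664] v=[-1.7927]
Step 29: x=[4.6759] v=[-1.8098]
Step 30: x=[4.5848] v=[-1.8227]
Step 31: x=[4.4932] v=[-1.8313]
Step 32: x=[4.4014] v=[-1.8357]
Step 33: x=[4.3096] v=[-1.8358]
Step 34: x=[4.2180] v=[-1.8316]
Step 35: x=[4.1268] v=[-1.8231]
Step 36: x=[4.0363] v=[-1.8104]
Step 37: x=[3.9466] v=[-1.7934]
Step 38: x=[3.8580] v=[-1.7722]
Step 39: x=[3.7707] v=[-1.7469]
Step 40: x=[3.6848] v=[-1.7175]
Step 41: x=[3.6006] v=[-1.6841]
Step 42: x=[3.5183] v=[-1.6468]
Step 43: x=[3.4380] v=[-1.6057]
Step 44: x=[3.3600] v=[-1.5608]
Step 45: x=[3.2844] v=[-1.5123]
Step 46: x=[3.2114] v=[-1.4602]
Step 47: x=[3.1412] v=[-1.4047]
Step 48: x=[3.0739] v=[-1.3460]
Step 49: x=[3.0097] v=[-1.2841]
Step 50: x=[2.9487] v=[-1.2192]
Step 51: x=[2.8911] v=[-1.1515]
v[0] did not become non-negative within 51 steps; using fallback time=2.5500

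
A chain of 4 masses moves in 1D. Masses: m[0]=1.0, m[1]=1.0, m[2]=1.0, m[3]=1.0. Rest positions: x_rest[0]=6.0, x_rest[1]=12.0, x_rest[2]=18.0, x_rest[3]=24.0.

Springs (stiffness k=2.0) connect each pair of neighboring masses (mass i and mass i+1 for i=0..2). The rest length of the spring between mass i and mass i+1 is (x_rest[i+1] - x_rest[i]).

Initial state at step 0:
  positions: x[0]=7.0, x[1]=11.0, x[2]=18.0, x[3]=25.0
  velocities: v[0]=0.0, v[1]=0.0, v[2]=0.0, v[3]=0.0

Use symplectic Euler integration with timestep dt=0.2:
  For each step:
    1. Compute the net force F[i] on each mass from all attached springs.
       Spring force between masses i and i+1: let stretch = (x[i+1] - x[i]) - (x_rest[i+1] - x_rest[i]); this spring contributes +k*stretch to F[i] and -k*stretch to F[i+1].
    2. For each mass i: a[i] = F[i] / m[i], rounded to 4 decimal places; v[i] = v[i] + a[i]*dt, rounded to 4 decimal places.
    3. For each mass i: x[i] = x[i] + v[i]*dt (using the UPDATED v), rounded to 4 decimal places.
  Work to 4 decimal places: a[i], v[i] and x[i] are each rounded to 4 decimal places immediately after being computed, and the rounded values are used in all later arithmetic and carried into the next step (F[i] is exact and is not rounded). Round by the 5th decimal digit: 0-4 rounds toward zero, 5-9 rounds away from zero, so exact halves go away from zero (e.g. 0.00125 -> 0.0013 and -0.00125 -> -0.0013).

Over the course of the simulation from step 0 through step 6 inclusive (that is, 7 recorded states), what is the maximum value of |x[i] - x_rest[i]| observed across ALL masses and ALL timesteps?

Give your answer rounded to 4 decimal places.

Answer: 1.3240

Derivation:
Step 0: x=[7.0000 11.0000 18.0000 25.0000] v=[0.0000 0.0000 0.0000 0.0000]
Step 1: x=[6.8400 11.2400 18.0000 24.9200] v=[-0.8000 1.2000 0.0000 -0.4000]
Step 2: x=[6.5520 11.6688 18.0128 24.7664] v=[-1.4400 2.1440 0.0640 -0.7680]
Step 3: x=[6.1933 12.1958 18.0584 24.5525] v=[-1.7933 2.6349 0.2278 -1.0694]
Step 4: x=[5.8348 12.7116 18.1545 24.2991] v=[-1.7923 2.5789 0.4804 -1.2670]
Step 5: x=[5.5465 13.1127 18.3067 24.0341] v=[-1.4416 2.0053 0.7611 -1.3248]
Step 6: x=[5.3835 13.3240 18.5016 23.7909] v=[-0.8151 1.0564 0.9745 -1.2158]
Max displacement = 1.3240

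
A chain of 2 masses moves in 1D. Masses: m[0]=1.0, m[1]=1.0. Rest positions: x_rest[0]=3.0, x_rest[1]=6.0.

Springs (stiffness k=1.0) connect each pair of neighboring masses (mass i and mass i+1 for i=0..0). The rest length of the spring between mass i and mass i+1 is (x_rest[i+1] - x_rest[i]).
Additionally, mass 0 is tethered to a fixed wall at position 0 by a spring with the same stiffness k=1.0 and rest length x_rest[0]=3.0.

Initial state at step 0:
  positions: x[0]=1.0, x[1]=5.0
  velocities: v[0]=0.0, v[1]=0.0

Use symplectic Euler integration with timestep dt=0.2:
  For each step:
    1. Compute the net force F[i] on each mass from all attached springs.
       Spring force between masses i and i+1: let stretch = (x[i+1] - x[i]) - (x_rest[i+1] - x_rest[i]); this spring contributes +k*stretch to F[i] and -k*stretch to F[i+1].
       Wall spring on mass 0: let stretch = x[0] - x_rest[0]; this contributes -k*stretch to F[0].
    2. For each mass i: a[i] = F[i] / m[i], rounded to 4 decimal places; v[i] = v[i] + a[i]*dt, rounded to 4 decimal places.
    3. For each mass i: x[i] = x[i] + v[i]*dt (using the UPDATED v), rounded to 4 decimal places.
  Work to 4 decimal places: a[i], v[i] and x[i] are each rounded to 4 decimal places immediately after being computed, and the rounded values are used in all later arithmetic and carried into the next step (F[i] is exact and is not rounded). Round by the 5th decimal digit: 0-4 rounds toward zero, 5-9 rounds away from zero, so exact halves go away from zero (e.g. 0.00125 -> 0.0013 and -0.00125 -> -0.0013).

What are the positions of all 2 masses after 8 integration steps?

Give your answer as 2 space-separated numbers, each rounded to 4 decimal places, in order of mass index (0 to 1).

Answer: 3.4442 4.6135

Derivation:
Step 0: x=[1.0000 5.0000] v=[0.0000 0.0000]
Step 1: x=[1.1200 4.9600] v=[0.6000 -0.2000]
Step 2: x=[1.3488 4.8864] v=[1.1440 -0.3680]
Step 3: x=[1.6652 4.7913] v=[1.5818 -0.4755]
Step 4: x=[2.0400 4.6912] v=[1.8740 -0.5007]
Step 5: x=[2.4392 4.6050] v=[1.9962 -0.4309]
Step 6: x=[2.8275 4.5522] v=[1.9415 -0.2641]
Step 7: x=[3.1717 4.5504] v=[1.7209 -0.0090]
Step 8: x=[3.4442 4.6135] v=[1.3623 0.3153]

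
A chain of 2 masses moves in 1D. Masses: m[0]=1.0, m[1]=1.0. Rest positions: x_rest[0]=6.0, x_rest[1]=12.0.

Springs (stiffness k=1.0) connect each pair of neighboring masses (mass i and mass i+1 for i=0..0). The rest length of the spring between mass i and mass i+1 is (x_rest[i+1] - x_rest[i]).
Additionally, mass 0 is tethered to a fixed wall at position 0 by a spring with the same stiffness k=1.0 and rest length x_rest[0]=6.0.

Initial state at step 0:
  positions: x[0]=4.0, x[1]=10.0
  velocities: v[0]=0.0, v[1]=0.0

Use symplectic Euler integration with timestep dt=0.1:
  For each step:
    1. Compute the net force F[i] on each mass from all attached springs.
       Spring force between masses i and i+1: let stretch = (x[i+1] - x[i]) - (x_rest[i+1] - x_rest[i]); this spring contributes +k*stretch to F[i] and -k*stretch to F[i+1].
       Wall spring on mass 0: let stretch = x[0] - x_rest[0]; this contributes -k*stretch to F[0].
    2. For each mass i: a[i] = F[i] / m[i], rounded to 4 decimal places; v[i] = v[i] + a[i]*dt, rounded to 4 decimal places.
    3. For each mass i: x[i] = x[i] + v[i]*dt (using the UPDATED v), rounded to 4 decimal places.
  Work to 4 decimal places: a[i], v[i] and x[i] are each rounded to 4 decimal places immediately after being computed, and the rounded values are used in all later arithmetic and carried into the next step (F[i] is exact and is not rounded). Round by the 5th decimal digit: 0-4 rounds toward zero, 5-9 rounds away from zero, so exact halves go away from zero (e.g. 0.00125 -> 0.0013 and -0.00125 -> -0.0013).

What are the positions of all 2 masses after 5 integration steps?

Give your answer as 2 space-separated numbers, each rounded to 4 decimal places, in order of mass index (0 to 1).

Answer: 4.2863 10.0069

Derivation:
Step 0: x=[4.0000 10.0000] v=[0.0000 0.0000]
Step 1: x=[4.0200 10.0000] v=[0.2000 0.0000]
Step 2: x=[4.0596 10.0002] v=[0.3960 0.0020]
Step 3: x=[4.1180 10.0010] v=[0.5841 0.0079]
Step 4: x=[4.1941 10.0030] v=[0.7606 0.0196]
Step 5: x=[4.2863 10.0069] v=[0.9221 0.0387]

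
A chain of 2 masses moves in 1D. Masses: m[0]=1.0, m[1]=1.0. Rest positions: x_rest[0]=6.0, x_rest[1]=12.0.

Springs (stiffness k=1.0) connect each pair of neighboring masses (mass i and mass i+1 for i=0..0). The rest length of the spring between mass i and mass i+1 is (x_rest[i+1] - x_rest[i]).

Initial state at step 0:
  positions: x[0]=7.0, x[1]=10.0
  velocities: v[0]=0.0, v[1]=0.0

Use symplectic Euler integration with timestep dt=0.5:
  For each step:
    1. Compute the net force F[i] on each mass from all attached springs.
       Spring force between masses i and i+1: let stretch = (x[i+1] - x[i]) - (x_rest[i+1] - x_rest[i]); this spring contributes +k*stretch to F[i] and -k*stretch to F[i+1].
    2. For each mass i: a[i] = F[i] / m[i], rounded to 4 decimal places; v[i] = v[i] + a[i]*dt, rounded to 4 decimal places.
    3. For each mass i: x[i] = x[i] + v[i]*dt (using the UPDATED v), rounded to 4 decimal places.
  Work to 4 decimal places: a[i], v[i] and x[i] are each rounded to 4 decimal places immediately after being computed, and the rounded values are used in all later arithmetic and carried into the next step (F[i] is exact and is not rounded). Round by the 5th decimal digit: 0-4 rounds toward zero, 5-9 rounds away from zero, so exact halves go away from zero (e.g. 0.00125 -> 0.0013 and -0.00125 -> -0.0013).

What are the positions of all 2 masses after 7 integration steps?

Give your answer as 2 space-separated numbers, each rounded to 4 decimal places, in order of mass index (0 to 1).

Step 0: x=[7.0000 10.0000] v=[0.0000 0.0000]
Step 1: x=[6.2500 10.7500] v=[-1.5000 1.5000]
Step 2: x=[5.1250 11.8750] v=[-2.2500 2.2500]
Step 3: x=[4.1875 12.8125] v=[-1.8750 1.8750]
Step 4: x=[3.9063 13.0938] v=[-0.5625 0.5625]
Step 5: x=[4.4220 12.5782] v=[1.0313 -1.0313]
Step 6: x=[5.4767 11.5235] v=[2.1094 -2.1094]
Step 7: x=[6.5431 10.4571] v=[2.1328 -2.1328]

Answer: 6.5431 10.4571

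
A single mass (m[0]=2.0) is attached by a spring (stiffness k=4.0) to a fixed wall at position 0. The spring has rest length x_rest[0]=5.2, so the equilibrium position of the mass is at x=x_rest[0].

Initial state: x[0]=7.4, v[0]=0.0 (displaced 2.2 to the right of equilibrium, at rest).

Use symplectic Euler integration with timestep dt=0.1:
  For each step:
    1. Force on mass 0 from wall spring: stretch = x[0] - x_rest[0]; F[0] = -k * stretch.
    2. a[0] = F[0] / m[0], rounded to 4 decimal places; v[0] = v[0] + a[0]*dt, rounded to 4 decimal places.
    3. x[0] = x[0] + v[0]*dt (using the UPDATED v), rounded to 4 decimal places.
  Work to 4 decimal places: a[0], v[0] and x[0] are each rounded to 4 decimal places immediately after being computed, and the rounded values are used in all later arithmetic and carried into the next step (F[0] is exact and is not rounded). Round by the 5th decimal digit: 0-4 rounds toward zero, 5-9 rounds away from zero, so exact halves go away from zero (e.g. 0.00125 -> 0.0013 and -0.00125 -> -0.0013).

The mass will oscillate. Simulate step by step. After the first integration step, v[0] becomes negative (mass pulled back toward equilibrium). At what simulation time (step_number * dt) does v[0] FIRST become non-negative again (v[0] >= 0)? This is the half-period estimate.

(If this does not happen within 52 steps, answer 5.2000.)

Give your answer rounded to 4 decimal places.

Step 0: x=[7.4000] v=[0.0000]
Step 1: x=[7.3560] v=[-0.4400]
Step 2: x=[7.2689] v=[-0.8712]
Step 3: x=[7.1404] v=[-1.2850]
Step 4: x=[6.9731] v=[-1.6731]
Step 5: x=[6.7703] v=[-2.0277]
Step 6: x=[6.5361] v=[-2.3418]
Step 7: x=[6.2752] v=[-2.6090]
Step 8: x=[5.9928] v=[-2.8240]
Step 9: x=[5.6945] v=[-2.9826]
Step 10: x=[5.3864] v=[-3.0815]
Step 11: x=[5.0745] v=[-3.1188]
Step 12: x=[4.7651] v=[-3.0937]
Step 13: x=[4.4644] v=[-3.0067]
Step 14: x=[4.1784] v=[-2.8596]
Step 15: x=[3.9129] v=[-2.6553]
Step 16: x=[3.6731] v=[-2.3979]
Step 17: x=[3.4639] v=[-2.0925]
Step 18: x=[3.2894] v=[-1.7453]
Step 19: x=[3.1531] v=[-1.3632]
Step 20: x=[3.0577] v=[-0.9538]
Step 21: x=[3.0052] v=[-0.5253]
Step 22: x=[2.9966] v=[-0.0863]
Step 23: x=[3.0320] v=[0.3544]
First v>=0 after going negative at step 23, time=2.3000

Answer: 2.3000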